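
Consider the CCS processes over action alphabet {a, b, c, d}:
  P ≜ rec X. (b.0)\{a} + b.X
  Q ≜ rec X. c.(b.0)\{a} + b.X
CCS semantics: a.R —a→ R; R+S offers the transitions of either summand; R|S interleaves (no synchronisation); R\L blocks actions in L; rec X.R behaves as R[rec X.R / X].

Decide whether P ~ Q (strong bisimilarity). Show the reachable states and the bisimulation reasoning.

LTS(P): 2 reachable states
  u0 = rec X. (b.0)\{a} + b.X :: --b--▸ u0, --b--▸ u1
  u1 = 0\{a} :: ·
LTS(Q): 3 reachable states
  v0 = rec X. c.(b.0)\{a} + b.X :: --b--▸ v0, --c--▸ v1
  v1 = (b.0)\{a} :: --b--▸ v2
  v2 = 0\{a} :: ·
Bisimilarity quotient blocks:
  B0 = {u0}
  B1 = {u1, v2}
  B2 = {v0}
  B3 = {v1}
u0 ∈ B0, v0 ∈ B2 → different blocks

not bisimilar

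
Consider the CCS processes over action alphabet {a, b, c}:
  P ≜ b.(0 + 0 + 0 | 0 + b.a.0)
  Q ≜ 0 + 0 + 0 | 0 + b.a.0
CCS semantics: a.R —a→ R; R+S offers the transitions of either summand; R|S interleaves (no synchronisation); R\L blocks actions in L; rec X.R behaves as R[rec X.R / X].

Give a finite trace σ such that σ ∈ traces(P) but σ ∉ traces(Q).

bb

P's transition system — 4 states:
  u0 = b.(0 + 0 + 0 | 0 + b.a.0) has moves -b-> u1
  u1 = 0 + 0 + 0 | 0 + b.a.0 has moves -b-> u2
  u2 = a.0 has moves -a-> u3
  u3 = 0 has moves ·
Q's transition system — 3 states:
  v0 = 0 + 0 + 0 | 0 + b.a.0 has moves -b-> v1
  v1 = a.0 has moves -a-> v2
  v2 = 0 has moves ·
Run σ = ⟨bb⟩ on P: start {u0}
  after b @ step 1: {u1}
  after b @ step 2: {u2}
  P completes σ.
Run σ = ⟨bb⟩ on Q: start {v0}
  after b @ step 1: {v1}
  after b @ step 2: no successor for Q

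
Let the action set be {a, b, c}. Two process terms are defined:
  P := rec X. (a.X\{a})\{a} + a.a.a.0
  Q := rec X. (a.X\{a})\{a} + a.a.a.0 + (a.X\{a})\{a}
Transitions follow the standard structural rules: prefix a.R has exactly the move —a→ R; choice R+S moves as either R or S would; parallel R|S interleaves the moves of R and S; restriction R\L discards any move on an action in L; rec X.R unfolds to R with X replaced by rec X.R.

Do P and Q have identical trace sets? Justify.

traces(P) = traces(Q)

Reachable graph of P (4 states):
  m0 = rec X. (a.X\{a})\{a} + a.a.a.0 :: -a-> m1
  m1 = a.a.0 :: -a-> m2
  m2 = a.0 :: -a-> m3
  m3 = 0 :: deadlocked
Reachable graph of Q (4 states):
  n0 = rec X. (a.X\{a})\{a} + a.a.a.0 + (a.X\{a})\{a} :: -a-> n1
  n1 = a.a.0 :: -a-> n2
  n2 = a.0 :: -a-> n3
  n3 = 0 :: deadlocked
Bisimilarity quotient blocks:
  B0 = {m0, n0}
  B1 = {m1, n1}
  B2 = {m2, n2}
  B3 = {m3, n3}
m0 ∈ B0, n0 ∈ B0 → same block
Bisimilar ⇒ trace-equivalent.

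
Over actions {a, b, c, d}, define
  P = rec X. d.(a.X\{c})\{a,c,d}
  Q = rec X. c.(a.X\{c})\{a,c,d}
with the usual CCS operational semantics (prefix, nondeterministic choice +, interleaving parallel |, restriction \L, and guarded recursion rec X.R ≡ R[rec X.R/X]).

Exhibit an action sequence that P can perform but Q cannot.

Reachable graph of P (2 states):
  m0 = rec X. d.(a.X\{c})\{a,c,d} ⊢ -d-> m1
  m1 = (a.(rec X. d.(a.X\{c})\{a,c,d})\{c})\{a,c,d} ⊢ stopped
Reachable graph of Q (2 states):
  n0 = rec X. c.(a.X\{c})\{a,c,d} ⊢ -c-> n1
  n1 = (a.(rec X. c.(a.X\{c})\{a,c,d})\{c})\{a,c,d} ⊢ stopped
Run σ = ⟨d⟩ on P: start {m0}
  [1] d ⇒ {m1}
  P completes σ.
Run σ = ⟨d⟩ on Q: start {n0}
  [1] d ⇒ no successor for Q

d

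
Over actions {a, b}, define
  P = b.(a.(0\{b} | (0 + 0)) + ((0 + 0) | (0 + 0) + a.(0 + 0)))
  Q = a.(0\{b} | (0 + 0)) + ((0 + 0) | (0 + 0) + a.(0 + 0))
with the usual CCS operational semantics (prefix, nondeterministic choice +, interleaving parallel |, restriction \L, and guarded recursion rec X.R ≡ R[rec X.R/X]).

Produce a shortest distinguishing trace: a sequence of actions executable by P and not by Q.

b

Reachable graph of P (4 states):
  u0 = b.(a.(0\{b} | (0 + 0)) + ((0 + 0) | (0 + 0) + a.(0 + 0))) ⊢ =b=> u1
  u1 = a.(0\{b} | (0 + 0)) + ((0 + 0) | (0 + 0) + a.(0 + 0)) ⊢ =a=> u2, =a=> u3
  u2 = 0 + 0 ⊢ ∅
  u3 = 0\{b} | (0 + 0) ⊢ ∅
Reachable graph of Q (3 states):
  v0 = a.(0\{b} | (0 + 0)) + ((0 + 0) | (0 + 0) + a.(0 + 0)) ⊢ =a=> v1, =a=> v2
  v1 = 0 + 0 ⊢ ∅
  v2 = 0\{b} | (0 + 0) ⊢ ∅
Run σ = ⟨b⟩ on P: start {u0}
  after b @ step 1: {u1}
  — P admits the full trace.
Run σ = ⟨b⟩ on Q: start {v0}
  after b @ step 1: no successor for Q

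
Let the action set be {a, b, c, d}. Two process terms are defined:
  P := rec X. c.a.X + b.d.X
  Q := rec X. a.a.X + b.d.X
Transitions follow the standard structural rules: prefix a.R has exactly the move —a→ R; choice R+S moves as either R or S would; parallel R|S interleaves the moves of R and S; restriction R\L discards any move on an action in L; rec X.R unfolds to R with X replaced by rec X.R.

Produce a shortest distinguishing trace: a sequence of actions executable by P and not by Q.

c

LTS(P): 3 reachable states
  u0 = rec X. c.a.X + b.d.X has moves --b--▸ u1, --c--▸ u2
  u1 = d.(rec X. c.a.X + b.d.X) has moves --d--▸ u0
  u2 = a.(rec X. c.a.X + b.d.X) has moves --a--▸ u0
LTS(Q): 3 reachable states
  v0 = rec X. a.a.X + b.d.X has moves --a--▸ v1, --b--▸ v2
  v1 = a.(rec X. a.a.X + b.d.X) has moves --a--▸ v0
  v2 = d.(rec X. a.a.X + b.d.X) has moves --d--▸ v0
Trace ⟨c⟩ through P, begin at {u0}:
  after c @ step 1: {u2}
  — P admits the full trace.
Trace ⟨c⟩ through Q, begin at {v0}:
  after c @ step 1: ∅ (Q stuck)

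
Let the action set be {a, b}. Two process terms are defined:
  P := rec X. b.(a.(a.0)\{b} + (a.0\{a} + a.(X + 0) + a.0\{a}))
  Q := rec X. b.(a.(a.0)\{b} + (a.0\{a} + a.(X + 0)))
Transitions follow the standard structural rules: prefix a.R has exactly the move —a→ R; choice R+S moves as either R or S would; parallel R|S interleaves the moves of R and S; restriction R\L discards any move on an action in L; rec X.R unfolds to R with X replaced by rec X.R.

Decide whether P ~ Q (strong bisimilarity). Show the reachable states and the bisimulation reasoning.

LTS(P): 6 reachable states
  p0 = rec X. b.(a.(a.0)\{b} + (a.0\{a} + a.(X + 0) + a.0\{a})) has moves ··b··> p1
  p1 = a.(a.0)\{b} + (a.0\{a} + a.((rec X. b.(a.(a.0)\{b} + (a.0\{a} + a.(X + 0) + a.0\{a}))) + 0) + a.0\{a}) has moves ··a··> p2, ··a··> p3, ··a··> p4
  p2 = (a.0)\{b} has moves ··a··> p5
  p3 = (rec X. b.(a.(a.0)\{b} + (a.0\{a} + a.(X + 0) + a.0\{a}))) + 0 has moves ··b··> p1
  p4 = 0\{a} has moves stopped
  p5 = 0\{b} has moves stopped
LTS(Q): 6 reachable states
  q0 = rec X. b.(a.(a.0)\{b} + (a.0\{a} + a.(X + 0))) has moves ··b··> q1
  q1 = a.(a.0)\{b} + (a.0\{a} + a.((rec X. b.(a.(a.0)\{b} + (a.0\{a} + a.(X + 0)))) + 0)) has moves ··a··> q2, ··a··> q3, ··a··> q4
  q2 = (a.0)\{b} has moves ··a··> q5
  q3 = (rec X. b.(a.(a.0)\{b} + (a.0\{a} + a.(X + 0)))) + 0 has moves ··b··> q1
  q4 = 0\{a} has moves stopped
  q5 = 0\{b} has moves stopped
Partition-refinement fixed point:
  B0 = {p0, p3, q0, q3}
  B1 = {p1, q1}
  B2 = {p2, q2}
  B3 = {p4, p5, q4, q5}
p0 ∈ B0, q0 ∈ B0 → same block

bisimilar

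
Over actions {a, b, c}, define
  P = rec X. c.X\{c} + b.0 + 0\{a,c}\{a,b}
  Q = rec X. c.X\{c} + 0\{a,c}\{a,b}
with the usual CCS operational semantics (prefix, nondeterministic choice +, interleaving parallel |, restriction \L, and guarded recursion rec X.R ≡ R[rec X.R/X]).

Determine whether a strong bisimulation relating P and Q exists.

NO

Reachable graph of P (4 states):
  s0 = rec X. c.X\{c} + b.0 + 0\{a,c}\{a,b} has moves --b--▸ s1, --c--▸ s2
  s1 = 0 has moves (no moves)
  s2 = (rec X. c.X\{c} + b.0 + 0\{a,c}\{a,b})\{c} has moves --b--▸ s3
  s3 = 0\{c} has moves (no moves)
Reachable graph of Q (2 states):
  t0 = rec X. c.X\{c} + 0\{a,c}\{a,b} has moves --c--▸ t1
  t1 = (rec X. c.X\{c} + 0\{a,c}\{a,b})\{c} has moves (no moves)
Partition-refinement fixed point:
  B0 = {s0}
  B1 = {s2}
  B2 = {s1, s3, t1}
  B3 = {t0}
s0 ∈ B0, t0 ∈ B3 → different blocks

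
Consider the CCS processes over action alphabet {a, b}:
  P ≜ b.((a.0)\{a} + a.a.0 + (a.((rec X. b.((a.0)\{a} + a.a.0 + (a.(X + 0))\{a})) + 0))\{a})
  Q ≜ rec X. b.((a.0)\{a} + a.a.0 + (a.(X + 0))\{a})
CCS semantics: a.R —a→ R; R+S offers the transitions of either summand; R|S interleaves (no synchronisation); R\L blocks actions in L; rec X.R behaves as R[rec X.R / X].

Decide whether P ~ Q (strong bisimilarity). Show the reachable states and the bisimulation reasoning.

Reachable graph of P (4 states):
  s0 = b.((a.0)\{a} + a.a.0 + (a.((rec X. b.((a.0)\{a} + a.a.0 + (a.(X + 0))\{a})) + 0))\{a}) has moves --b--▸ s1
  s1 = (a.0)\{a} + a.a.0 + (a.((rec X. b.((a.0)\{a} + a.a.0 + (a.(X + 0))\{a})) + 0))\{a} has moves --a--▸ s2
  s2 = a.0 has moves --a--▸ s3
  s3 = 0 has moves ∅
Reachable graph of Q (4 states):
  t0 = rec X. b.((a.0)\{a} + a.a.0 + (a.(X + 0))\{a}) has moves --b--▸ t1
  t1 = (a.0)\{a} + a.a.0 + (a.((rec X. b.((a.0)\{a} + a.a.0 + (a.(X + 0))\{a})) + 0))\{a} has moves --a--▸ t2
  t2 = a.0 has moves --a--▸ t3
  t3 = 0 has moves ∅
Bisimilarity quotient blocks:
  B0 = {s0, t0}
  B1 = {s1, t1}
  B2 = {s2, t2}
  B3 = {s3, t3}
s0 ∈ B0, t0 ∈ B0 → same block

bisimilar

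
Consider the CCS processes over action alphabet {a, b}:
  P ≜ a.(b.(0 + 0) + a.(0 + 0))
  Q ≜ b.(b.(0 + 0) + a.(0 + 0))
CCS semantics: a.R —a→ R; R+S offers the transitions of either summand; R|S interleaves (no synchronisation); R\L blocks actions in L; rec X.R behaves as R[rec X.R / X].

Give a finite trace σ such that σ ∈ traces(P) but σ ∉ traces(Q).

a

Reachable graph of P (3 states):
  s0 = a.(b.(0 + 0) + a.(0 + 0)) :: ··a··> s1
  s1 = b.(0 + 0) + a.(0 + 0) :: ··a··> s2, ··b··> s2
  s2 = 0 + 0 :: deadlocked
Reachable graph of Q (3 states):
  t0 = b.(b.(0 + 0) + a.(0 + 0)) :: ··b··> t1
  t1 = b.(0 + 0) + a.(0 + 0) :: ··a··> t2, ··b··> t2
  t2 = 0 + 0 :: deadlocked
Executing a from P (initial set {s0}):
  after a @ step 1: {s1}
  P completes σ.
Executing a from Q (initial set {t0}):
  after a @ step 1: ∅  — Q cannot continue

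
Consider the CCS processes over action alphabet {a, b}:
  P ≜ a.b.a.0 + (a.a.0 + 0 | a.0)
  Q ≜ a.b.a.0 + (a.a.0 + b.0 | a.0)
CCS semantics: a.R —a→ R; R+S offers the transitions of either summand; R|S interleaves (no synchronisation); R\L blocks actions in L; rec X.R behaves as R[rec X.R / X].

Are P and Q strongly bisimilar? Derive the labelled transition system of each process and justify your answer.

P ≁ Q

Reachable graph of P (5 states):
  m0 = a.b.a.0 + (a.a.0 + 0 | a.0) has moves --a--▸ m1, --a--▸ m2, --a--▸ m3
  m1 = 0 | 0 has moves stopped
  m2 = a.0 has moves --a--▸ m4
  m3 = b.a.0 has moves --b--▸ m2
  m4 = 0 has moves stopped
Reachable graph of Q (7 states):
  n0 = a.b.a.0 + (a.a.0 + b.0 | a.0) has moves --a--▸ n1, --a--▸ n2, --a--▸ n3, --b--▸ n4
  n1 = a.0 has moves --a--▸ n5
  n2 = b.0 | 0 has moves --b--▸ n6
  n3 = b.a.0 has moves --b--▸ n1
  n4 = 0 | a.0 has moves --a--▸ n6
  n5 = 0 has moves stopped
  n6 = 0 | 0 has moves stopped
Partition-refinement fixed point:
  B0 = {m0}
  B1 = {m1, m4, n5, n6}
  B2 = {m3, n3}
  B3 = {m2, n1, n4}
  B4 = {n0}
  B5 = {n2}
m0 ∈ B0, n0 ∈ B4 → different blocks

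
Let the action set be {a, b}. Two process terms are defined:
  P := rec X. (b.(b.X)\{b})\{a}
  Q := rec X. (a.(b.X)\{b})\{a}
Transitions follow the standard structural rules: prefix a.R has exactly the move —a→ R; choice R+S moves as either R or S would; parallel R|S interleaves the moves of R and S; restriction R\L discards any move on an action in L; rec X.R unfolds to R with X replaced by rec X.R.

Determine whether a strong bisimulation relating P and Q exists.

P ≁ Q

Reachable graph of P (2 states):
  m0 = rec X. (b.(b.X)\{b})\{a} | =b=> m1
  m1 = (b.(rec X. (b.(b.X)\{b})\{a}))\{b}\{a} | ∅
Reachable graph of Q (1 states):
  n0 = rec X. (a.(b.X)\{b})\{a} | ∅
Bisimilarity quotient blocks:
  B0 = {m0}
  B1 = {m1, n0}
m0 ∈ B0, n0 ∈ B1 → different blocks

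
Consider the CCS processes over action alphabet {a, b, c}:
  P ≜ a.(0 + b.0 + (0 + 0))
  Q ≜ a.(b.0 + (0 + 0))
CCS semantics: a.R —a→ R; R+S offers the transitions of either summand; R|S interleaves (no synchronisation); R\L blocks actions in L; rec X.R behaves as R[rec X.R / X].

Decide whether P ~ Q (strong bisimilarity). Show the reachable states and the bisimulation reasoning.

P's transition system — 3 states:
  m0 = a.(0 + b.0 + (0 + 0)) ⊢ --a--▸ m1
  m1 = 0 + b.0 + (0 + 0) ⊢ --b--▸ m2
  m2 = 0 ⊢ ·
Q's transition system — 3 states:
  n0 = a.(b.0 + (0 + 0)) ⊢ --a--▸ n1
  n1 = b.0 + (0 + 0) ⊢ --b--▸ n2
  n2 = 0 ⊢ ·
Coarsest stable partition (strong bisimilarity classes):
  B0 = {m0, n0}
  B1 = {m1, n1}
  B2 = {m2, n2}
m0 ∈ B0, n0 ∈ B0 → same block

YES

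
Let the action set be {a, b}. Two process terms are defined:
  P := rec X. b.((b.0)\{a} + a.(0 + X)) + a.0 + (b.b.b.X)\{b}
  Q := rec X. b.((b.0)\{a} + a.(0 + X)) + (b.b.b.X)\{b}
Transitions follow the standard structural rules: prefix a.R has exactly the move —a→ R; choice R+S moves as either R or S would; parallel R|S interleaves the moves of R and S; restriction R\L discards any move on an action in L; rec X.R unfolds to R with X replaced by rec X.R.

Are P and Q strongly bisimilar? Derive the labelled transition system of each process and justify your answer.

P's transition system — 5 states:
  s0 = rec X. b.((b.0)\{a} + a.(0 + X)) + a.0 + (b.b.b.X)\{b} ⊢ —a→ s1, —b→ s2
  s1 = 0 ⊢ deadlocked
  s2 = (b.0)\{a} + a.(0 + (rec X. b.((b.0)\{a} + a.(0 + X)) + a.0 + (b.b.b.X)\{b})) ⊢ —a→ s3, —b→ s4
  s3 = 0 + (rec X. b.((b.0)\{a} + a.(0 + X)) + a.0 + (b.b.b.X)\{b}) ⊢ —a→ s1, —b→ s2
  s4 = 0\{a} ⊢ deadlocked
Q's transition system — 4 states:
  t0 = rec X. b.((b.0)\{a} + a.(0 + X)) + (b.b.b.X)\{b} ⊢ —b→ t1
  t1 = (b.0)\{a} + a.(0 + (rec X. b.((b.0)\{a} + a.(0 + X)) + (b.b.b.X)\{b})) ⊢ —a→ t2, —b→ t3
  t2 = 0 + (rec X. b.((b.0)\{a} + a.(0 + X)) + (b.b.b.X)\{b}) ⊢ —b→ t1
  t3 = 0\{a} ⊢ deadlocked
Partition-refinement fixed point:
  B0 = {s0, s3}
  B1 = {s1, s4, t3}
  B2 = {s2}
  B3 = {t0, t2}
  B4 = {t1}
s0 ∈ B0, t0 ∈ B3 → different blocks

not bisimilar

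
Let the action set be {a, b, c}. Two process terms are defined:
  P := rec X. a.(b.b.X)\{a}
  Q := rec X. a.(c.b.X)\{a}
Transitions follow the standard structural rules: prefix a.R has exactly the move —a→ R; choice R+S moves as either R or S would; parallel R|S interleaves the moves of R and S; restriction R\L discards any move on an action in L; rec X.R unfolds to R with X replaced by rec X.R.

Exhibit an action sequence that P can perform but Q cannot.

ab

Reachable graph of P (4 states):
  s0 = rec X. a.(b.b.X)\{a} → ··a··> s1
  s1 = (b.b.(rec X. a.(b.b.X)\{a}))\{a} → ··b··> s2
  s2 = (b.(rec X. a.(b.b.X)\{a}))\{a} → ··b··> s3
  s3 = (rec X. a.(b.b.X)\{a})\{a} → deadlocked
Reachable graph of Q (4 states):
  t0 = rec X. a.(c.b.X)\{a} → ··a··> t1
  t1 = (c.b.(rec X. a.(c.b.X)\{a}))\{a} → ··c··> t2
  t2 = (b.(rec X. a.(c.b.X)\{a}))\{a} → ··b··> t3
  t3 = (rec X. a.(c.b.X)\{a})\{a} → deadlocked
Run σ = ⟨ab⟩ on P: start {s0}
  step 1 (a): {s1}
  step 2 (b): {s2}
  P completes σ.
Run σ = ⟨ab⟩ on Q: start {t0}
  step 1 (a): {t1}
  step 2 (b): ∅  — Q cannot continue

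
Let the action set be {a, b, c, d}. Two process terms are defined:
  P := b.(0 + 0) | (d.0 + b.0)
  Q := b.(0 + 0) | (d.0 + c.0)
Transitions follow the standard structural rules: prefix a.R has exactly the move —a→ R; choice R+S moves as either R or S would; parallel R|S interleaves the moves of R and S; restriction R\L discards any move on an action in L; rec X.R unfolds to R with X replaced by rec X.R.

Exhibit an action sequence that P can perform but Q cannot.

P's transition system — 4 states:
  u0 = b.(0 + 0) | (d.0 + b.0) | =b=> u1, =b=> u2, =d=> u2
  u1 = (0 + 0) | (d.0 + b.0) | =b=> u3, =d=> u3
  u2 = b.(0 + 0) | 0 | =b=> u3
  u3 = (0 + 0) | 0 | ∅
Q's transition system — 4 states:
  v0 = b.(0 + 0) | (d.0 + c.0) | =b=> v1, =c=> v2, =d=> v2
  v1 = (0 + 0) | (d.0 + c.0) | =c=> v3, =d=> v3
  v2 = b.(0 + 0) | 0 | =b=> v3
  v3 = (0 + 0) | 0 | ∅
Trace ⟨bb⟩ through P, begin at {u0}:
  [1] b ⇒ {u1, u2}
  [2] b ⇒ {u3}
  ✓ P
Trace ⟨bb⟩ through Q, begin at {v0}:
  [1] b ⇒ {v1}
  [2] b ⇒ ∅  — Q cannot continue

bb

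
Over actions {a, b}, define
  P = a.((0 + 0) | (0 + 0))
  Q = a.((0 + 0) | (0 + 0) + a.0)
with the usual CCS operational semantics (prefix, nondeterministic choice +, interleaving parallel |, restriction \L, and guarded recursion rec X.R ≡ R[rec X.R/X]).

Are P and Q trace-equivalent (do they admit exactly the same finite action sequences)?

Reachable graph of P (2 states):
  u0 = a.((0 + 0) | (0 + 0)) | --a--▸ u1
  u1 = (0 + 0) | (0 + 0) | ·
Reachable graph of Q (3 states):
  v0 = a.((0 + 0) | (0 + 0) + a.0) | --a--▸ v1
  v1 = (0 + 0) | (0 + 0) + a.0 | --a--▸ v2
  v2 = 0 | ·
Trace ⟨aa⟩ through Q, begin at {v0}:
  step 1 (a): {v1}
  step 2 (a): {v2}
  ✓ Q
Trace ⟨aa⟩ through P, begin at {u0}:
  step 1 (a): {u1}
  step 2 (a): no successor for P

traces(P) ≠ traces(Q) — witness ⟨aa⟩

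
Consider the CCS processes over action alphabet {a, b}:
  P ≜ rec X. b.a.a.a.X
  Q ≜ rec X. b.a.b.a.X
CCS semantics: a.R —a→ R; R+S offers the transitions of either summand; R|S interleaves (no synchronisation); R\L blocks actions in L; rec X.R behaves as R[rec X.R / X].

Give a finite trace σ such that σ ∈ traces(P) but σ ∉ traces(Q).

P's transition system — 4 states:
  s0 = rec X. b.a.a.a.X → =b=> s1
  s1 = a.a.a.(rec X. b.a.a.a.X) → =a=> s2
  s2 = a.a.(rec X. b.a.a.a.X) → =a=> s3
  s3 = a.(rec X. b.a.a.a.X) → =a=> s0
Q's transition system — 4 states:
  t0 = rec X. b.a.b.a.X → =b=> t1
  t1 = a.b.a.(rec X. b.a.b.a.X) → =a=> t2
  t2 = b.a.(rec X. b.a.b.a.X) → =b=> t3
  t3 = a.(rec X. b.a.b.a.X) → =a=> t0
Run σ = ⟨baa⟩ on P: start {s0}
  after b @ step 1: {s1}
  after a @ step 2: {s2}
  after a @ step 3: {s3}
  — P admits the full trace.
Run σ = ⟨baa⟩ on Q: start {t0}
  after b @ step 1: {t1}
  after a @ step 2: {t2}
  after a @ step 3: ∅  — Q cannot continue

baa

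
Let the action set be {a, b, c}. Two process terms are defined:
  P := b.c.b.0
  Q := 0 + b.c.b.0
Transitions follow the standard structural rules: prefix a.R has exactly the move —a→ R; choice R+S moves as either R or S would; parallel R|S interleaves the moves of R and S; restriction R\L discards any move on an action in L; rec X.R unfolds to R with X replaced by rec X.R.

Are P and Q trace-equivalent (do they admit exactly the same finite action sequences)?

Reachable graph of P (4 states):
  m0 = b.c.b.0 → --b--▸ m1
  m1 = c.b.0 → --c--▸ m2
  m2 = b.0 → --b--▸ m3
  m3 = 0 → ·
Reachable graph of Q (4 states):
  n0 = 0 + b.c.b.0 → --b--▸ n1
  n1 = c.b.0 → --c--▸ n2
  n2 = b.0 → --b--▸ n3
  n3 = 0 → ·
Bisimilarity quotient blocks:
  B0 = {m0, n0}
  B1 = {m1, n1}
  B2 = {m2, n2}
  B3 = {m3, n3}
m0 ∈ B0, n0 ∈ B0 → same block
Bisimilar ⇒ trace-equivalent.

YES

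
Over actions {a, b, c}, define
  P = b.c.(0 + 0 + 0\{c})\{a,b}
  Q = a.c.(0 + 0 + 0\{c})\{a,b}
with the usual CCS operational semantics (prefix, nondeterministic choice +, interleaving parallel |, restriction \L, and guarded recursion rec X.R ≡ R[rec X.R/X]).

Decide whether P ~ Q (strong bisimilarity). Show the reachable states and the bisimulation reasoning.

P's transition system — 3 states:
  p0 = b.c.(0 + 0 + 0\{c})\{a,b} has moves =b=> p1
  p1 = c.(0 + 0 + 0\{c})\{a,b} has moves =c=> p2
  p2 = (0 + 0 + 0\{c})\{a,b} has moves ·
Q's transition system — 3 states:
  q0 = a.c.(0 + 0 + 0\{c})\{a,b} has moves =a=> q1
  q1 = c.(0 + 0 + 0\{c})\{a,b} has moves =c=> q2
  q2 = (0 + 0 + 0\{c})\{a,b} has moves ·
Partition-refinement fixed point:
  B0 = {p0}
  B1 = {p1, q1}
  B2 = {p2, q2}
  B3 = {q0}
p0 ∈ B0, q0 ∈ B3 → different blocks

not bisimilar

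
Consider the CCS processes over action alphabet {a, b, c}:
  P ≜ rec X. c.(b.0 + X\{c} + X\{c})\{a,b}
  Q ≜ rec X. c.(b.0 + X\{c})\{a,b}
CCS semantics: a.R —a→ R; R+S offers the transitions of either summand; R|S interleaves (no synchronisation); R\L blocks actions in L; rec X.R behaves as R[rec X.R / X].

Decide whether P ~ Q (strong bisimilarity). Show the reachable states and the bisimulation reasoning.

P's transition system — 2 states:
  u0 = rec X. c.(b.0 + X\{c} + X\{c})\{a,b} ⊢ =c=> u1
  u1 = (b.0 + (rec X. c.(b.0 + X\{c} + X\{c})\{a,b})\{c} + (rec X. c.(b.0 + X\{c} + X\{c})\{a,b})\{c})\{a,b} ⊢ stopped
Q's transition system — 2 states:
  v0 = rec X. c.(b.0 + X\{c})\{a,b} ⊢ =c=> v1
  v1 = (b.0 + (rec X. c.(b.0 + X\{c})\{a,b})\{c})\{a,b} ⊢ stopped
Partition-refinement fixed point:
  B0 = {u0, v0}
  B1 = {u1, v1}
u0 ∈ B0, v0 ∈ B0 → same block

P ~ Q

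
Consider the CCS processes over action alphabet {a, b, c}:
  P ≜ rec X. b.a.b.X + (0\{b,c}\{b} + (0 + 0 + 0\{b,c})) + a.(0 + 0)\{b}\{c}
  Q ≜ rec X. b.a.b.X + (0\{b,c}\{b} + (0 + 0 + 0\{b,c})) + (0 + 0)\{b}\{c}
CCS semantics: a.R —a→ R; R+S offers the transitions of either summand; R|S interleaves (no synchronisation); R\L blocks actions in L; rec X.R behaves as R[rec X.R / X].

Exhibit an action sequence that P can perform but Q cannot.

a

P's transition system — 4 states:
  p0 = rec X. b.a.b.X + (0\{b,c}\{b} + (0 + 0 + 0\{b,c})) + a.(0 + 0)\{b}\{c} :: --a--▸ p1, --b--▸ p2
  p1 = (0 + 0)\{b}\{c} :: ∅
  p2 = a.b.(rec X. b.a.b.X + (0\{b,c}\{b} + (0 + 0 + 0\{b,c})) + a.(0 + 0)\{b}\{c}) :: --a--▸ p3
  p3 = b.(rec X. b.a.b.X + (0\{b,c}\{b} + (0 + 0 + 0\{b,c})) + a.(0 + 0)\{b}\{c}) :: --b--▸ p0
Q's transition system — 3 states:
  q0 = rec X. b.a.b.X + (0\{b,c}\{b} + (0 + 0 + 0\{b,c})) + (0 + 0)\{b}\{c} :: --b--▸ q1
  q1 = a.b.(rec X. b.a.b.X + (0\{b,c}\{b} + (0 + 0 + 0\{b,c})) + (0 + 0)\{b}\{c}) :: --a--▸ q2
  q2 = b.(rec X. b.a.b.X + (0\{b,c}\{b} + (0 + 0 + 0\{b,c})) + (0 + 0)\{b}\{c}) :: --b--▸ q0
Run σ = ⟨a⟩ on P: start {p0}
  [1] a ⇒ {p1}
  — P admits the full trace.
Run σ = ⟨a⟩ on Q: start {q0}
  [1] a ⇒ ∅  — Q cannot continue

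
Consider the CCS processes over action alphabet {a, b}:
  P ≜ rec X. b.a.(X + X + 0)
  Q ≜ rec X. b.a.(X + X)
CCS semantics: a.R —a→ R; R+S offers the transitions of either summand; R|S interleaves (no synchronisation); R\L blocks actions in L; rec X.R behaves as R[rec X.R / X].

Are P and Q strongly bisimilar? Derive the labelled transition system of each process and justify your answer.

bisimilar

LTS(P): 3 reachable states
  u0 = rec X. b.a.(X + X + 0) ⊢ -b-> u1
  u1 = a.((rec X. b.a.(X + X + 0)) + (rec X. b.a.(X + X + 0)) + 0) ⊢ -a-> u2
  u2 = (rec X. b.a.(X + X + 0)) + (rec X. b.a.(X + X + 0)) + 0 ⊢ -b-> u1
LTS(Q): 3 reachable states
  v0 = rec X. b.a.(X + X) ⊢ -b-> v1
  v1 = a.((rec X. b.a.(X + X)) + (rec X. b.a.(X + X))) ⊢ -a-> v2
  v2 = (rec X. b.a.(X + X)) + (rec X. b.a.(X + X)) ⊢ -b-> v1
Partition-refinement fixed point:
  B0 = {u0, u2, v0, v2}
  B1 = {u1, v1}
u0 ∈ B0, v0 ∈ B0 → same block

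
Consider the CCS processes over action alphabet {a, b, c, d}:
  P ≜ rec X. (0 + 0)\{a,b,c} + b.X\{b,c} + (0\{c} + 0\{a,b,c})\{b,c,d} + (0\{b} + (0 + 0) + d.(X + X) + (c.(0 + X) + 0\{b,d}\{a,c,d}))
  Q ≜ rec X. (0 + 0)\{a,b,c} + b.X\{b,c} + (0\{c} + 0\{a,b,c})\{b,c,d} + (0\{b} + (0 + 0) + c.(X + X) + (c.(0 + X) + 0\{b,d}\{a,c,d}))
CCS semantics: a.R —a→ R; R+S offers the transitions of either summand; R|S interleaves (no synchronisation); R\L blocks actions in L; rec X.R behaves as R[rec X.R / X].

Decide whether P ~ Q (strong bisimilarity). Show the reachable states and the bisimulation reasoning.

NO

Reachable graph of P (5 states):
  u0 = rec X. (0 + 0)\{a,b,c} + b.X\{b,c} + (0\{c} + 0\{a,b,c})\{b,c,d} + (0\{b} + (0 + 0) + d.(X + X) + (c.(0 + X) + 0\{b,d}\{a,c,d})) → ··b··> u1, ··c··> u2, ··d··> u3
  u1 = (rec X. (0 + 0)\{a,b,c} + b.X\{b,c} + (0\{c} + 0\{a,b,c})\{b,c,d} + (0\{b} + (0 + 0) + d.(X + X) + (c.(0 + X) + 0\{b,d}\{a,c,d})))\{b,c} → ··d··> u4
  u2 = 0 + (rec X. (0 + 0)\{a,b,c} + b.X\{b,c} + (0\{c} + 0\{a,b,c})\{b,c,d} + (0\{b} + (0 + 0) + d.(X + X) + (c.(0 + X) + 0\{b,d}\{a,c,d}))) → ··b··> u1, ··c··> u2, ··d··> u3
  u3 = (rec X. (0 + 0)\{a,b,c} + b.X\{b,c} + (0\{c} + 0\{a,b,c})\{b,c,d} + (0\{b} + (0 + 0) + d.(X + X) + (c.(0 + X) + 0\{b,d}\{a,c,d}))) + (rec X. (0 + 0)\{a,b,c} + b.X\{b,c} + (0\{c} + 0\{a,b,c})\{b,c,d} + (0\{b} + (0 + 0) + d.(X + X) + (c.(0 + X) + 0\{b,d}\{a,c,d}))) → ··b··> u1, ··c··> u2, ··d··> u3
  u4 = ((rec X. (0 + 0)\{a,b,c} + b.X\{b,c} + (0\{c} + 0\{a,b,c})\{b,c,d} + (0\{b} + (0 + 0) + d.(X + X) + (c.(0 + X) + 0\{b,d}\{a,c,d}))) + (rec X. (0 + 0)\{a,b,c} + b.X\{b,c} + (0\{c} + 0\{a,b,c})\{b,c,d} + (0\{b} + (0 + 0) + d.(X + X) + (c.(0 + X) + 0\{b,d}\{a,c,d}))))\{b,c} → ··d··> u4
Reachable graph of Q (4 states):
  v0 = rec X. (0 + 0)\{a,b,c} + b.X\{b,c} + (0\{c} + 0\{a,b,c})\{b,c,d} + (0\{b} + (0 + 0) + c.(X + X) + (c.(0 + X) + 0\{b,d}\{a,c,d})) → ··b··> v1, ··c··> v2, ··c··> v3
  v1 = (rec X. (0 + 0)\{a,b,c} + b.X\{b,c} + (0\{c} + 0\{a,b,c})\{b,c,d} + (0\{b} + (0 + 0) + c.(X + X) + (c.(0 + X) + 0\{b,d}\{a,c,d})))\{b,c} → (no moves)
  v2 = (rec X. (0 + 0)\{a,b,c} + b.X\{b,c} + (0\{c} + 0\{a,b,c})\{b,c,d} + (0\{b} + (0 + 0) + c.(X + X) + (c.(0 + X) + 0\{b,d}\{a,c,d}))) + (rec X. (0 + 0)\{a,b,c} + b.X\{b,c} + (0\{c} + 0\{a,b,c})\{b,c,d} + (0\{b} + (0 + 0) + c.(X + X) + (c.(0 + X) + 0\{b,d}\{a,c,d}))) → ··b··> v1, ··c··> v2, ··c··> v3
  v3 = 0 + (rec X. (0 + 0)\{a,b,c} + b.X\{b,c} + (0\{c} + 0\{a,b,c})\{b,c,d} + (0\{b} + (0 + 0) + c.(X + X) + (c.(0 + X) + 0\{b,d}\{a,c,d}))) → ··b··> v1, ··c··> v2, ··c··> v3
Bisimilarity quotient blocks:
  B0 = {u0, u2, u3}
  B1 = {u1, u4}
  B2 = {v0, v2, v3}
  B3 = {v1}
u0 ∈ B0, v0 ∈ B2 → different blocks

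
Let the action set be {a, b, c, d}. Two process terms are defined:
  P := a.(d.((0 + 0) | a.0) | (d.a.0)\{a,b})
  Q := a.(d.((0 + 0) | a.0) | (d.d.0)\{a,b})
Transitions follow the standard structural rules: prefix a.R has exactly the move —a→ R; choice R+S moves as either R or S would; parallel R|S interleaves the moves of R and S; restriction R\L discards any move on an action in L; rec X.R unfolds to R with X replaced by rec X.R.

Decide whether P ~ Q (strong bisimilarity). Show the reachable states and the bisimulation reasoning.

LTS(P): 7 reachable states
  s0 = a.(d.((0 + 0) | a.0) | (d.a.0)\{a,b}) :: -a-> s1
  s1 = d.((0 + 0) | a.0) | (d.a.0)\{a,b} :: -d-> s2, -d-> s3
  s2 = (0 + 0) | a.0 | (d.a.0)\{a,b} :: -a-> s4, -d-> s5
  s3 = d.((0 + 0) | a.0) | (a.0)\{a,b} :: -d-> s5
  s4 = (0 + 0) | 0 | (d.a.0)\{a,b} :: -d-> s6
  s5 = (0 + 0) | a.0 | (a.0)\{a,b} :: -a-> s6
  s6 = (0 + 0) | 0 | (a.0)\{a,b} :: deadlocked
LTS(Q): 10 reachable states
  t0 = a.(d.((0 + 0) | a.0) | (d.d.0)\{a,b}) :: -a-> t1
  t1 = d.((0 + 0) | a.0) | (d.d.0)\{a,b} :: -d-> t2, -d-> t3
  t2 = (0 + 0) | a.0 | (d.d.0)\{a,b} :: -a-> t4, -d-> t5
  t3 = d.((0 + 0) | a.0) | (d.0)\{a,b} :: -d-> t5, -d-> t6
  t4 = (0 + 0) | 0 | (d.d.0)\{a,b} :: -d-> t7
  t5 = (0 + 0) | a.0 | (d.0)\{a,b} :: -a-> t7, -d-> t8
  t6 = d.((0 + 0) | a.0) | 0\{a,b} :: -d-> t8
  t7 = (0 + 0) | 0 | (d.0)\{a,b} :: -d-> t9
  t8 = (0 + 0) | a.0 | 0\{a,b} :: -a-> t9
  t9 = (0 + 0) | 0 | 0\{a,b} :: deadlocked
Bisimilarity quotient blocks:
  B0 = {s0}
  B1 = {s1, t3}
  B2 = {s2, t5}
  B3 = {s5, t8}
  B4 = {s6, t9}
  B5 = {s4, t7}
  B6 = {s3, t6}
  B7 = {t0}
  B8 = {t1}
  B9 = {t2}
  B10 = {t4}
s0 ∈ B0, t0 ∈ B7 → different blocks

P ≁ Q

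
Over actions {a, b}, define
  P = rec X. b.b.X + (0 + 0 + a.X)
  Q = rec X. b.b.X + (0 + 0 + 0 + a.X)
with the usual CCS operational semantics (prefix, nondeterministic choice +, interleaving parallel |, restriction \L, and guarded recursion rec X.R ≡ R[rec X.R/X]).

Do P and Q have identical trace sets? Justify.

LTS(P): 2 reachable states
  u0 = rec X. b.b.X + (0 + 0 + a.X) | -a-> u0, -b-> u1
  u1 = b.(rec X. b.b.X + (0 + 0 + a.X)) | -b-> u0
LTS(Q): 2 reachable states
  v0 = rec X. b.b.X + (0 + 0 + 0 + a.X) | -a-> v0, -b-> v1
  v1 = b.(rec X. b.b.X + (0 + 0 + 0 + a.X)) | -b-> v0
Coarsest stable partition (strong bisimilarity classes):
  B0 = {u0, v0}
  B1 = {u1, v1}
u0 ∈ B0, v0 ∈ B0 → same block
Bisimilar ⇒ trace-equivalent.

YES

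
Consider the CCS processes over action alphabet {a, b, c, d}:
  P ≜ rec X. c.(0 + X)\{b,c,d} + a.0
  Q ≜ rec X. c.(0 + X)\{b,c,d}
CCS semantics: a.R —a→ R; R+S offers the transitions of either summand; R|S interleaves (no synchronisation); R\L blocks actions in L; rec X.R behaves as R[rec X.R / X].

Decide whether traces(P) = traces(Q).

Reachable graph of P (4 states):
  m0 = rec X. c.(0 + X)\{b,c,d} + a.0 → -a-> m1, -c-> m2
  m1 = 0 → ∅
  m2 = (0 + (rec X. c.(0 + X)\{b,c,d} + a.0))\{b,c,d} → -a-> m3
  m3 = 0\{b,c,d} → ∅
Reachable graph of Q (2 states):
  n0 = rec X. c.(0 + X)\{b,c,d} → -c-> n1
  n1 = (0 + (rec X. c.(0 + X)\{b,c,d}))\{b,c,d} → ∅
Trace ⟨a⟩ through P, begin at {m0}:
  step 1 (a): {m1}
  P completes σ.
Trace ⟨a⟩ through Q, begin at {n0}:
  step 1 (a): ∅  — Q cannot continue

NO — witness ⟨a⟩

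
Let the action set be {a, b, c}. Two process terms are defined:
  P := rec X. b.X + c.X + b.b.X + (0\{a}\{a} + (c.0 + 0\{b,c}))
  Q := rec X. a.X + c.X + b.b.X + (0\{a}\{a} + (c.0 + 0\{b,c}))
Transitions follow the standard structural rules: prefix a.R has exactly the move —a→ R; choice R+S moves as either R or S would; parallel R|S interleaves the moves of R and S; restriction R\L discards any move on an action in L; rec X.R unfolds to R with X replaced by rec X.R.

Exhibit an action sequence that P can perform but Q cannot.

bc

LTS(P): 3 reachable states
  s0 = rec X. b.X + c.X + b.b.X + (0\{a}\{a} + (c.0 + 0\{b,c})) → --b--▸ s0, --b--▸ s1, --c--▸ s0, --c--▸ s2
  s1 = b.(rec X. b.X + c.X + b.b.X + (0\{a}\{a} + (c.0 + 0\{b,c}))) → --b--▸ s0
  s2 = 0 → deadlocked
LTS(Q): 3 reachable states
  t0 = rec X. a.X + c.X + b.b.X + (0\{a}\{a} + (c.0 + 0\{b,c})) → --a--▸ t0, --b--▸ t1, --c--▸ t0, --c--▸ t2
  t1 = b.(rec X. a.X + c.X + b.b.X + (0\{a}\{a} + (c.0 + 0\{b,c}))) → --b--▸ t0
  t2 = 0 → deadlocked
Executing bc from P (initial set {s0}):
  after b @ step 1: {s0, s1}
  after c @ step 2: {s0, s2}
  ✓ P
Executing bc from Q (initial set {t0}):
  after b @ step 1: {t1}
  after c @ step 2: ∅ (Q stuck)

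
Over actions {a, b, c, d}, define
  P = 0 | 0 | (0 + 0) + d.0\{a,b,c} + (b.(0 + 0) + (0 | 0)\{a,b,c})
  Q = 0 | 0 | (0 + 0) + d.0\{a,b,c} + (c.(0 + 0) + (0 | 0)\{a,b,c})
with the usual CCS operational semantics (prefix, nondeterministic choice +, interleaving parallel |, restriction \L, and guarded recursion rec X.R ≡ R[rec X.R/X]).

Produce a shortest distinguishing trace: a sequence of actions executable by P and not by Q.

P's transition system — 3 states:
  u0 = 0 | 0 | (0 + 0) + d.0\{a,b,c} + (b.(0 + 0) + (0 | 0)\{a,b,c}) | ··b··> u1, ··d··> u2
  u1 = 0 + 0 | deadlocked
  u2 = 0\{a,b,c} | deadlocked
Q's transition system — 3 states:
  v0 = 0 | 0 | (0 + 0) + d.0\{a,b,c} + (c.(0 + 0) + (0 | 0)\{a,b,c}) | ··c··> v1, ··d··> v2
  v1 = 0 + 0 | deadlocked
  v2 = 0\{a,b,c} | deadlocked
Run σ = ⟨b⟩ on P: start {u0}
  step 1 (b): {u1}
  P completes σ.
Run σ = ⟨b⟩ on Q: start {v0}
  step 1 (b): no successor for Q

b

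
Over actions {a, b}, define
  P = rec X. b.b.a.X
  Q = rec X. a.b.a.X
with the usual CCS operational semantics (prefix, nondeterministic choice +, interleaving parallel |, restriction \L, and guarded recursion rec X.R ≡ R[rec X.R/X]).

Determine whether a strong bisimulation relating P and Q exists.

LTS(P): 3 reachable states
  p0 = rec X. b.b.a.X has moves =b=> p1
  p1 = b.a.(rec X. b.b.a.X) has moves =b=> p2
  p2 = a.(rec X. b.b.a.X) has moves =a=> p0
LTS(Q): 3 reachable states
  q0 = rec X. a.b.a.X has moves =a=> q1
  q1 = b.a.(rec X. a.b.a.X) has moves =b=> q2
  q2 = a.(rec X. a.b.a.X) has moves =a=> q0
Partition-refinement fixed point:
  B0 = {p0}
  B1 = {p1}
  B2 = {p2}
  B3 = {q0}
  B4 = {q1}
  B5 = {q2}
p0 ∈ B0, q0 ∈ B3 → different blocks

NO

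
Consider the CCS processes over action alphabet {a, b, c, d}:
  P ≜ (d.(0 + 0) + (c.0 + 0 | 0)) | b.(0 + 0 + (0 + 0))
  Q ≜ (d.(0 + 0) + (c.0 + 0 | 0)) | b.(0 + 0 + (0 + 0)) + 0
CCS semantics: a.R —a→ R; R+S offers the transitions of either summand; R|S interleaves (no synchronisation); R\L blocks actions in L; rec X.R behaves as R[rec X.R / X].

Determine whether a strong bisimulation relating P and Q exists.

LTS(P): 6 reachable states
  p0 = (d.(0 + 0) + (c.0 + 0 | 0)) | b.(0 + 0 + (0 + 0)) ⊢ =b=> p1, =c=> p2, =d=> p3
  p1 = (d.(0 + 0) + (c.0 + 0 | 0)) | (0 + 0 + (0 + 0)) ⊢ =c=> p4, =d=> p5
  p2 = 0 | b.(0 + 0 + (0 + 0)) ⊢ =b=> p4
  p3 = (0 + 0) | b.(0 + 0 + (0 + 0)) ⊢ =b=> p5
  p4 = 0 | (0 + 0 + (0 + 0)) ⊢ ·
  p5 = (0 + 0) | (0 + 0 + (0 + 0)) ⊢ ·
LTS(Q): 6 reachable states
  q0 = (d.(0 + 0) + (c.0 + 0 | 0)) | b.(0 + 0 + (0 + 0)) + 0 ⊢ =b=> q1, =c=> q2, =d=> q3
  q1 = (d.(0 + 0) + (c.0 + 0 | 0)) | (0 + 0 + (0 + 0)) ⊢ =c=> q4, =d=> q5
  q2 = 0 | b.(0 + 0 + (0 + 0)) ⊢ =b=> q4
  q3 = (0 + 0) | b.(0 + 0 + (0 + 0)) ⊢ =b=> q5
  q4 = 0 | (0 + 0 + (0 + 0)) ⊢ ·
  q5 = (0 + 0) | (0 + 0 + (0 + 0)) ⊢ ·
Partition-refinement fixed point:
  B0 = {p0, q0}
  B1 = {p2, p3, q2, q3}
  B2 = {p4, p5, q4, q5}
  B3 = {p1, q1}
p0 ∈ B0, q0 ∈ B0 → same block

YES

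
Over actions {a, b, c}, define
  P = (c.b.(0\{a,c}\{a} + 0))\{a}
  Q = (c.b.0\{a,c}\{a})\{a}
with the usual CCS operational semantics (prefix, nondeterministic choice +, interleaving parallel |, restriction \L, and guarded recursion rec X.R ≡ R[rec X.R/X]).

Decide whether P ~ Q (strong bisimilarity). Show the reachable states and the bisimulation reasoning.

LTS(P): 3 reachable states
  s0 = (c.b.(0\{a,c}\{a} + 0))\{a} has moves -c-> s1
  s1 = (b.(0\{a,c}\{a} + 0))\{a} has moves -b-> s2
  s2 = (0\{a,c}\{a} + 0)\{a} has moves ·
LTS(Q): 3 reachable states
  t0 = (c.b.0\{a,c}\{a})\{a} has moves -c-> t1
  t1 = (b.0\{a,c}\{a})\{a} has moves -b-> t2
  t2 = 0\{a,c}\{a}\{a} has moves ·
Bisimilarity quotient blocks:
  B0 = {s0, t0}
  B1 = {s1, t1}
  B2 = {s2, t2}
s0 ∈ B0, t0 ∈ B0 → same block

P ~ Q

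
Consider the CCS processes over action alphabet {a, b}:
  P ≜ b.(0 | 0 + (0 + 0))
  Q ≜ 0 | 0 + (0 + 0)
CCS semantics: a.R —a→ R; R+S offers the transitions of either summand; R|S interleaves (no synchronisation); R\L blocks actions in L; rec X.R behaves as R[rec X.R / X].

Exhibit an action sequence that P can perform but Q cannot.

Reachable graph of P (2 states):
  m0 = b.(0 | 0 + (0 + 0)) :: =b=> m1
  m1 = 0 | 0 + (0 + 0) :: (no moves)
Reachable graph of Q (1 states):
  n0 = 0 | 0 + (0 + 0) :: (no moves)
Run σ = ⟨b⟩ on P: start {m0}
  [1] b ⇒ {m1}
  — P admits the full trace.
Run σ = ⟨b⟩ on Q: start {n0}
  [1] b ⇒ ∅ (Q stuck)

b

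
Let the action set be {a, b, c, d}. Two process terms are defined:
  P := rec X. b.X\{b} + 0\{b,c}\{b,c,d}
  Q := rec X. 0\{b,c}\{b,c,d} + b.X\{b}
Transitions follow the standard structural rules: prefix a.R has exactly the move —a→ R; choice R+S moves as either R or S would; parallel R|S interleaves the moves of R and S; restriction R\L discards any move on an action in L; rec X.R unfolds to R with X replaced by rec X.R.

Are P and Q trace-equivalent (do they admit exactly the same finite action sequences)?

trace-equivalent

P's transition system — 2 states:
  m0 = rec X. b.X\{b} + 0\{b,c}\{b,c,d} has moves ··b··> m1
  m1 = (rec X. b.X\{b} + 0\{b,c}\{b,c,d})\{b} has moves stopped
Q's transition system — 2 states:
  n0 = rec X. 0\{b,c}\{b,c,d} + b.X\{b} has moves ··b··> n1
  n1 = (rec X. 0\{b,c}\{b,c,d} + b.X\{b})\{b} has moves stopped
Partition-refinement fixed point:
  B0 = {m0, n0}
  B1 = {m1, n1}
m0 ∈ B0, n0 ∈ B0 → same block
Bisimilar ⇒ trace-equivalent.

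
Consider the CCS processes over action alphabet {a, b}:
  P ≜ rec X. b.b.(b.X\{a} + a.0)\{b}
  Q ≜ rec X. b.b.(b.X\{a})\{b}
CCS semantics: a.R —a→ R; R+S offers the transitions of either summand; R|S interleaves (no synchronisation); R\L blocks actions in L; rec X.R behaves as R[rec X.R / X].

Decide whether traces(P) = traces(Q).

Reachable graph of P (4 states):
  s0 = rec X. b.b.(b.X\{a} + a.0)\{b} | =b=> s1
  s1 = b.(b.(rec X. b.b.(b.X\{a} + a.0)\{b})\{a} + a.0)\{b} | =b=> s2
  s2 = (b.(rec X. b.b.(b.X\{a} + a.0)\{b})\{a} + a.0)\{b} | =a=> s3
  s3 = 0\{b} | deadlocked
Reachable graph of Q (3 states):
  t0 = rec X. b.b.(b.X\{a})\{b} | =b=> t1
  t1 = b.(b.(rec X. b.b.(b.X\{a})\{b})\{a})\{b} | =b=> t2
  t2 = (b.(rec X. b.b.(b.X\{a})\{b})\{a})\{b} | deadlocked
Run σ = ⟨bba⟩ on P: start {s0}
  after b @ step 1: {s1}
  after b @ step 2: {s2}
  after a @ step 3: {s3}
  ✓ P
Run σ = ⟨bba⟩ on Q: start {t0}
  after b @ step 1: {t1}
  after b @ step 2: {t2}
  after a @ step 3: no successor for Q

NO — witness ⟨bba⟩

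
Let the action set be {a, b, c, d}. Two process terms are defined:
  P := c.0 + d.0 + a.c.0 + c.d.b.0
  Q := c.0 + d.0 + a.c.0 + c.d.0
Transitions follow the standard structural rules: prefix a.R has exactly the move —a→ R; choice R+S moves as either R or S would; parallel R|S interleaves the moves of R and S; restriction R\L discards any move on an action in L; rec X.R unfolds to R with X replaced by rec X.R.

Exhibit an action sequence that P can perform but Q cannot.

LTS(P): 5 reachable states
  u0 = c.0 + d.0 + a.c.0 + c.d.b.0 → -a-> u1, -c-> u2, -c-> u3, -d-> u2
  u1 = c.0 → -c-> u2
  u2 = 0 → deadlocked
  u3 = d.b.0 → -d-> u4
  u4 = b.0 → -b-> u2
LTS(Q): 4 reachable states
  v0 = c.0 + d.0 + a.c.0 + c.d.0 → -a-> v1, -c-> v2, -c-> v3, -d-> v2
  v1 = c.0 → -c-> v2
  v2 = 0 → deadlocked
  v3 = d.0 → -d-> v2
Executing cdb from P (initial set {u0}):
  step 1 (c): {u2, u3}
  step 2 (d): {u4}
  step 3 (b): {u2}
  — P admits the full trace.
Executing cdb from Q (initial set {v0}):
  step 1 (c): {v2, v3}
  step 2 (d): {v2}
  step 3 (b): ∅  — Q cannot continue

cdb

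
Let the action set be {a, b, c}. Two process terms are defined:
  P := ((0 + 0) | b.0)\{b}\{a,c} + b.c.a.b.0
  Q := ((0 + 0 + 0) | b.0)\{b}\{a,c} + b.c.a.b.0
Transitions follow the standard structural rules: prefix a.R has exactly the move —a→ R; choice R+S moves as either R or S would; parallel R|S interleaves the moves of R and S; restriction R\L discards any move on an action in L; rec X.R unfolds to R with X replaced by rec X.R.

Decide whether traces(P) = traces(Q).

YES

P's transition system — 5 states:
  p0 = ((0 + 0) | b.0)\{b}\{a,c} + b.c.a.b.0 → —b→ p1
  p1 = c.a.b.0 → —c→ p2
  p2 = a.b.0 → —a→ p3
  p3 = b.0 → —b→ p4
  p4 = 0 → stopped
Q's transition system — 5 states:
  q0 = ((0 + 0 + 0) | b.0)\{b}\{a,c} + b.c.a.b.0 → —b→ q1
  q1 = c.a.b.0 → —c→ q2
  q2 = a.b.0 → —a→ q3
  q3 = b.0 → —b→ q4
  q4 = 0 → stopped
Bisimilarity quotient blocks:
  B0 = {p0, q0}
  B1 = {p1, q1}
  B2 = {p2, q2}
  B3 = {p3, q3}
  B4 = {p4, q4}
p0 ∈ B0, q0 ∈ B0 → same block
Bisimilar ⇒ trace-equivalent.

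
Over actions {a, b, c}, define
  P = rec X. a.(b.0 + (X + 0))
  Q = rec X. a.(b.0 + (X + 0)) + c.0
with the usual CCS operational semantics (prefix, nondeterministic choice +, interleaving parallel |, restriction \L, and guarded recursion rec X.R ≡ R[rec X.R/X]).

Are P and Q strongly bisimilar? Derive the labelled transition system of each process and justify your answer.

NO

Reachable graph of P (3 states):
  u0 = rec X. a.(b.0 + (X + 0)) ⊢ -a-> u1
  u1 = b.0 + ((rec X. a.(b.0 + (X + 0))) + 0) ⊢ -a-> u1, -b-> u2
  u2 = 0 ⊢ deadlocked
Reachable graph of Q (3 states):
  v0 = rec X. a.(b.0 + (X + 0)) + c.0 ⊢ -a-> v1, -c-> v2
  v1 = b.0 + ((rec X. a.(b.0 + (X + 0)) + c.0) + 0) ⊢ -a-> v1, -b-> v2, -c-> v2
  v2 = 0 ⊢ deadlocked
Partition-refinement fixed point:
  B0 = {u0}
  B1 = {u1}
  B2 = {u2, v2}
  B3 = {v0}
  B4 = {v1}
u0 ∈ B0, v0 ∈ B3 → different blocks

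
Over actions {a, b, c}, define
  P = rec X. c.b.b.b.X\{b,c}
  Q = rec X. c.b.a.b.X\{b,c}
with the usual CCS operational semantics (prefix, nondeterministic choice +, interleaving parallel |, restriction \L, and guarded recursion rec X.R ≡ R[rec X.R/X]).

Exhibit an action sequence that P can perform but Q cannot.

P's transition system — 5 states:
  m0 = rec X. c.b.b.b.X\{b,c} :: ··c··> m1
  m1 = b.b.b.(rec X. c.b.b.b.X\{b,c})\{b,c} :: ··b··> m2
  m2 = b.b.(rec X. c.b.b.b.X\{b,c})\{b,c} :: ··b··> m3
  m3 = b.(rec X. c.b.b.b.X\{b,c})\{b,c} :: ··b··> m4
  m4 = (rec X. c.b.b.b.X\{b,c})\{b,c} :: (no moves)
Q's transition system — 5 states:
  n0 = rec X. c.b.a.b.X\{b,c} :: ··c··> n1
  n1 = b.a.b.(rec X. c.b.a.b.X\{b,c})\{b,c} :: ··b··> n2
  n2 = a.b.(rec X. c.b.a.b.X\{b,c})\{b,c} :: ··a··> n3
  n3 = b.(rec X. c.b.a.b.X\{b,c})\{b,c} :: ··b··> n4
  n4 = (rec X. c.b.a.b.X\{b,c})\{b,c} :: (no moves)
Executing cbb from P (initial set {m0}):
  [1] c ⇒ {m1}
  [2] b ⇒ {m2}
  [3] b ⇒ {m3}
  ✓ P
Executing cbb from Q (initial set {n0}):
  [1] c ⇒ {n1}
  [2] b ⇒ {n2}
  [3] b ⇒ ∅ (Q stuck)

cbb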